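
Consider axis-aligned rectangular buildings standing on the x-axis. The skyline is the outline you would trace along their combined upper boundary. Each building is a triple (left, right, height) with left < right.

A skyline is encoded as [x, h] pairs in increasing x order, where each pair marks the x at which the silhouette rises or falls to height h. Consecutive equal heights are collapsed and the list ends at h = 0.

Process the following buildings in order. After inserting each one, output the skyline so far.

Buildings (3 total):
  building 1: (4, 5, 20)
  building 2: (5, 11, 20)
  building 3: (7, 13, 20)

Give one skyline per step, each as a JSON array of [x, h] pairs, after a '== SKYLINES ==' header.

== SKYLINES ==
[[4,20],[5,0]]
[[4,20],[11,0]]
[[4,20],[13,0]]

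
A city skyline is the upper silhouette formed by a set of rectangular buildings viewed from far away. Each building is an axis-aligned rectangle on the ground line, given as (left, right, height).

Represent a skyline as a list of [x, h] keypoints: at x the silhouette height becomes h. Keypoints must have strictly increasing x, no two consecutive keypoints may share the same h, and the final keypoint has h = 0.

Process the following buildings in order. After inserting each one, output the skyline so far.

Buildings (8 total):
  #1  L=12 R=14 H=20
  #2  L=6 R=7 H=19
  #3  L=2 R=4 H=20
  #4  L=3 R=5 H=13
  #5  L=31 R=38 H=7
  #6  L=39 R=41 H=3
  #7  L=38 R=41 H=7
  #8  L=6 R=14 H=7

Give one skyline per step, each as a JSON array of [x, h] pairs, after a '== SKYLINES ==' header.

== SKYLINES ==
[[12,20],[14,0]]
[[6,19],[7,0],[12,20],[14,0]]
[[2,20],[4,0],[6,19],[7,0],[12,20],[14,0]]
[[2,20],[4,13],[5,0],[6,19],[7,0],[12,20],[14,0]]
[[2,20],[4,13],[5,0],[6,19],[7,0],[12,20],[14,0],[31,7],[38,0]]
[[2,20],[4,13],[5,0],[6,19],[7,0],[12,20],[14,0],[31,7],[38,0],[39,3],[41,0]]
[[2,20],[4,13],[5,0],[6,19],[7,0],[12,20],[14,0],[31,7],[41,0]]
[[2,20],[4,13],[5,0],[6,19],[7,7],[12,20],[14,0],[31,7],[41,0]]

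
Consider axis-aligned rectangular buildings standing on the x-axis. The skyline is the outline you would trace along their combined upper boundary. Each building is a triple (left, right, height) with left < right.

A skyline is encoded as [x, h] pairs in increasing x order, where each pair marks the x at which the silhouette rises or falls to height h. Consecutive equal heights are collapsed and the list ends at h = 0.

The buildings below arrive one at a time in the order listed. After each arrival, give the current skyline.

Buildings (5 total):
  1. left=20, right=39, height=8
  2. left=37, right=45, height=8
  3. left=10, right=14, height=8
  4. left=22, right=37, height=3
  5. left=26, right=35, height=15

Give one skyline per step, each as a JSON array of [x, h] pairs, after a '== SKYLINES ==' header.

== SKYLINES ==
[[20,8],[39,0]]
[[20,8],[45,0]]
[[10,8],[14,0],[20,8],[45,0]]
[[10,8],[14,0],[20,8],[45,0]]
[[10,8],[14,0],[20,8],[26,15],[35,8],[45,0]]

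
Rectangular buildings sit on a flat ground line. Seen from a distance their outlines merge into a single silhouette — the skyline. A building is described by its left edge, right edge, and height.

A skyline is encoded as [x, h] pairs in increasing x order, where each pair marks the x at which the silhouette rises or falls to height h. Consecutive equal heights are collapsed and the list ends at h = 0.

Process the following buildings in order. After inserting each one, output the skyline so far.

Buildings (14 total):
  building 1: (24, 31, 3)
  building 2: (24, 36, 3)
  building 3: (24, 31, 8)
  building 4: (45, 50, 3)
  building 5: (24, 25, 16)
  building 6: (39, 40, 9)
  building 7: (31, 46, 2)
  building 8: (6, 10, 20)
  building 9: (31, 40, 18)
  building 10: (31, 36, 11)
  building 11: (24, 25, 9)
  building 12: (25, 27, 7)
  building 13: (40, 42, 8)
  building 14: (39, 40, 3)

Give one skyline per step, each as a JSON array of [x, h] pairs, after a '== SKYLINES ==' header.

== SKYLINES ==
[[24,3],[31,0]]
[[24,3],[36,0]]
[[24,8],[31,3],[36,0]]
[[24,8],[31,3],[36,0],[45,3],[50,0]]
[[24,16],[25,8],[31,3],[36,0],[45,3],[50,0]]
[[24,16],[25,8],[31,3],[36,0],[39,9],[40,0],[45,3],[50,0]]
[[24,16],[25,8],[31,3],[36,2],[39,9],[40,2],[45,3],[50,0]]
[[6,20],[10,0],[24,16],[25,8],[31,3],[36,2],[39,9],[40,2],[45,3],[50,0]]
[[6,20],[10,0],[24,16],[25,8],[31,18],[40,2],[45,3],[50,0]]
[[6,20],[10,0],[24,16],[25,8],[31,18],[40,2],[45,3],[50,0]]
[[6,20],[10,0],[24,16],[25,8],[31,18],[40,2],[45,3],[50,0]]
[[6,20],[10,0],[24,16],[25,8],[31,18],[40,2],[45,3],[50,0]]
[[6,20],[10,0],[24,16],[25,8],[31,18],[40,8],[42,2],[45,3],[50,0]]
[[6,20],[10,0],[24,16],[25,8],[31,18],[40,8],[42,2],[45,3],[50,0]]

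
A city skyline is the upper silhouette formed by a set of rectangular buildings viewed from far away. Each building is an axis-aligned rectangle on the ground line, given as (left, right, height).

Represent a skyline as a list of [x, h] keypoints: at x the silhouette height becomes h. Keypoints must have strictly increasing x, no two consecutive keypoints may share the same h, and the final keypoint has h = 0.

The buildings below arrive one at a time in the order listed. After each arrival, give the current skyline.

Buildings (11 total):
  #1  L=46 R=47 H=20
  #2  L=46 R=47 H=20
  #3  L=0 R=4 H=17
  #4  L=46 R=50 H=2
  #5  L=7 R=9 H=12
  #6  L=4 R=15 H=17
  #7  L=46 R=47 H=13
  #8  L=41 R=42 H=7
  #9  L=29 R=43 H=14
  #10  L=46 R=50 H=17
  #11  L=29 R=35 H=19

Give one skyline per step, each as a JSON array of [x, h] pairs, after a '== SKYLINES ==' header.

== SKYLINES ==
[[46,20],[47,0]]
[[46,20],[47,0]]
[[0,17],[4,0],[46,20],[47,0]]
[[0,17],[4,0],[46,20],[47,2],[50,0]]
[[0,17],[4,0],[7,12],[9,0],[46,20],[47,2],[50,0]]
[[0,17],[15,0],[46,20],[47,2],[50,0]]
[[0,17],[15,0],[46,20],[47,2],[50,0]]
[[0,17],[15,0],[41,7],[42,0],[46,20],[47,2],[50,0]]
[[0,17],[15,0],[29,14],[43,0],[46,20],[47,2],[50,0]]
[[0,17],[15,0],[29,14],[43,0],[46,20],[47,17],[50,0]]
[[0,17],[15,0],[29,19],[35,14],[43,0],[46,20],[47,17],[50,0]]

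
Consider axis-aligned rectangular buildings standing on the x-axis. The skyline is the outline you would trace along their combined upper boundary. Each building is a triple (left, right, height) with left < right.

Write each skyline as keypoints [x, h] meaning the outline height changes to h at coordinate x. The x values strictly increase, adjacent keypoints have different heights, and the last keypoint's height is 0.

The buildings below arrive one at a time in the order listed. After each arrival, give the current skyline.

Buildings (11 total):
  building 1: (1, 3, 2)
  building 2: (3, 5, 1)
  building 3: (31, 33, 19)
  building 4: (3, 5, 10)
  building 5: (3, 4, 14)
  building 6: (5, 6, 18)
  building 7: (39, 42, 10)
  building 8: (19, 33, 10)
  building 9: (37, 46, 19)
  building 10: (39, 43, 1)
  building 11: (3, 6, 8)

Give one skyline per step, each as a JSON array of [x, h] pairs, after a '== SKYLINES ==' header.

== SKYLINES ==
[[1,2],[3,0]]
[[1,2],[3,1],[5,0]]
[[1,2],[3,1],[5,0],[31,19],[33,0]]
[[1,2],[3,10],[5,0],[31,19],[33,0]]
[[1,2],[3,14],[4,10],[5,0],[31,19],[33,0]]
[[1,2],[3,14],[4,10],[5,18],[6,0],[31,19],[33,0]]
[[1,2],[3,14],[4,10],[5,18],[6,0],[31,19],[33,0],[39,10],[42,0]]
[[1,2],[3,14],[4,10],[5,18],[6,0],[19,10],[31,19],[33,0],[39,10],[42,0]]
[[1,2],[3,14],[4,10],[5,18],[6,0],[19,10],[31,19],[33,0],[37,19],[46,0]]
[[1,2],[3,14],[4,10],[5,18],[6,0],[19,10],[31,19],[33,0],[37,19],[46,0]]
[[1,2],[3,14],[4,10],[5,18],[6,0],[19,10],[31,19],[33,0],[37,19],[46,0]]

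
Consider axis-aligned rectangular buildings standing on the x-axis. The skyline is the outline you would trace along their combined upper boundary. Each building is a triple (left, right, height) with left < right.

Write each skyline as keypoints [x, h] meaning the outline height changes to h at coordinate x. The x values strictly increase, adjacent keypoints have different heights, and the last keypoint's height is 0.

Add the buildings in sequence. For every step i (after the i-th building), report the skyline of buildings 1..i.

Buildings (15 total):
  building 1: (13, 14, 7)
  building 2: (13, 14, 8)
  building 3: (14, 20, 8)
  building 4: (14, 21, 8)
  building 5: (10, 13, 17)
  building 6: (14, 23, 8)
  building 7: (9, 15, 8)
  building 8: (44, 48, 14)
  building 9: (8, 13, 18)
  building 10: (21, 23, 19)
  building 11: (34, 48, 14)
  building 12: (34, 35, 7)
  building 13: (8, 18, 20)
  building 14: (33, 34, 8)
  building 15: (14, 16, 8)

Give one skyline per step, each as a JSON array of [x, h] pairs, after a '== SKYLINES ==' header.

== SKYLINES ==
[[13,7],[14,0]]
[[13,8],[14,0]]
[[13,8],[20,0]]
[[13,8],[21,0]]
[[10,17],[13,8],[21,0]]
[[10,17],[13,8],[23,0]]
[[9,8],[10,17],[13,8],[23,0]]
[[9,8],[10,17],[13,8],[23,0],[44,14],[48,0]]
[[8,18],[13,8],[23,0],[44,14],[48,0]]
[[8,18],[13,8],[21,19],[23,0],[44,14],[48,0]]
[[8,18],[13,8],[21,19],[23,0],[34,14],[48,0]]
[[8,18],[13,8],[21,19],[23,0],[34,14],[48,0]]
[[8,20],[18,8],[21,19],[23,0],[34,14],[48,0]]
[[8,20],[18,8],[21,19],[23,0],[33,8],[34,14],[48,0]]
[[8,20],[18,8],[21,19],[23,0],[33,8],[34,14],[48,0]]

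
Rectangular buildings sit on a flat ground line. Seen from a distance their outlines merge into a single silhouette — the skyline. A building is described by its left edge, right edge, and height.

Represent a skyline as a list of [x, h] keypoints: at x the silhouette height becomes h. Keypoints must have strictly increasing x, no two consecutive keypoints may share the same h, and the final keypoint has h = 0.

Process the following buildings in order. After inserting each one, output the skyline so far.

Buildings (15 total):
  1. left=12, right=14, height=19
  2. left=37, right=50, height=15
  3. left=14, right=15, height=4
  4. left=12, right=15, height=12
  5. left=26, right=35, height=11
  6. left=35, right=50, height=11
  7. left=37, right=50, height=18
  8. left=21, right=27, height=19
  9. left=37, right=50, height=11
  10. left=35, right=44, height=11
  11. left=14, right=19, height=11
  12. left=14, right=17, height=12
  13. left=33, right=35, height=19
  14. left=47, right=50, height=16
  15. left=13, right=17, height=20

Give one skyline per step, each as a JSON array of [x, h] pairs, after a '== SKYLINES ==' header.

== SKYLINES ==
[[12,19],[14,0]]
[[12,19],[14,0],[37,15],[50,0]]
[[12,19],[14,4],[15,0],[37,15],[50,0]]
[[12,19],[14,12],[15,0],[37,15],[50,0]]
[[12,19],[14,12],[15,0],[26,11],[35,0],[37,15],[50,0]]
[[12,19],[14,12],[15,0],[26,11],[37,15],[50,0]]
[[12,19],[14,12],[15,0],[26,11],[37,18],[50,0]]
[[12,19],[14,12],[15,0],[21,19],[27,11],[37,18],[50,0]]
[[12,19],[14,12],[15,0],[21,19],[27,11],[37,18],[50,0]]
[[12,19],[14,12],[15,0],[21,19],[27,11],[37,18],[50,0]]
[[12,19],[14,12],[15,11],[19,0],[21,19],[27,11],[37,18],[50,0]]
[[12,19],[14,12],[17,11],[19,0],[21,19],[27,11],[37,18],[50,0]]
[[12,19],[14,12],[17,11],[19,0],[21,19],[27,11],[33,19],[35,11],[37,18],[50,0]]
[[12,19],[14,12],[17,11],[19,0],[21,19],[27,11],[33,19],[35,11],[37,18],[50,0]]
[[12,19],[13,20],[17,11],[19,0],[21,19],[27,11],[33,19],[35,11],[37,18],[50,0]]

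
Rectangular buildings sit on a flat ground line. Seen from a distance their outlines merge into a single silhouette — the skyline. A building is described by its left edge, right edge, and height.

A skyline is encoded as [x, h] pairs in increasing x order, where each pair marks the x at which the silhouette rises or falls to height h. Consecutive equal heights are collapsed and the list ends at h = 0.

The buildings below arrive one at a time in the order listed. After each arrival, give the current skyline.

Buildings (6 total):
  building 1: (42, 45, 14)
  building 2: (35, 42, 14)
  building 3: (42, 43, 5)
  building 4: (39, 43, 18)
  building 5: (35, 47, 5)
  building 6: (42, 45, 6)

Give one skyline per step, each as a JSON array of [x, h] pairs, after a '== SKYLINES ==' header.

== SKYLINES ==
[[42,14],[45,0]]
[[35,14],[45,0]]
[[35,14],[45,0]]
[[35,14],[39,18],[43,14],[45,0]]
[[35,14],[39,18],[43,14],[45,5],[47,0]]
[[35,14],[39,18],[43,14],[45,5],[47,0]]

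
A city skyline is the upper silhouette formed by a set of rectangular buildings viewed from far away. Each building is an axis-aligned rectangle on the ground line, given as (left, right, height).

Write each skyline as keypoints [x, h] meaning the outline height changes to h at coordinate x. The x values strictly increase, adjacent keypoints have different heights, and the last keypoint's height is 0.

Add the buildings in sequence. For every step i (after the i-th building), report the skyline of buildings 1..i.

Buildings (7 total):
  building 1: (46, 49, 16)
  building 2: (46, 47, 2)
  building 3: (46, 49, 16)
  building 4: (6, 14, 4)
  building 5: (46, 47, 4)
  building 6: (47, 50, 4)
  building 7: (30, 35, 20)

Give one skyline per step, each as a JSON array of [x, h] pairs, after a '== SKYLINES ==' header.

== SKYLINES ==
[[46,16],[49,0]]
[[46,16],[49,0]]
[[46,16],[49,0]]
[[6,4],[14,0],[46,16],[49,0]]
[[6,4],[14,0],[46,16],[49,0]]
[[6,4],[14,0],[46,16],[49,4],[50,0]]
[[6,4],[14,0],[30,20],[35,0],[46,16],[49,4],[50,0]]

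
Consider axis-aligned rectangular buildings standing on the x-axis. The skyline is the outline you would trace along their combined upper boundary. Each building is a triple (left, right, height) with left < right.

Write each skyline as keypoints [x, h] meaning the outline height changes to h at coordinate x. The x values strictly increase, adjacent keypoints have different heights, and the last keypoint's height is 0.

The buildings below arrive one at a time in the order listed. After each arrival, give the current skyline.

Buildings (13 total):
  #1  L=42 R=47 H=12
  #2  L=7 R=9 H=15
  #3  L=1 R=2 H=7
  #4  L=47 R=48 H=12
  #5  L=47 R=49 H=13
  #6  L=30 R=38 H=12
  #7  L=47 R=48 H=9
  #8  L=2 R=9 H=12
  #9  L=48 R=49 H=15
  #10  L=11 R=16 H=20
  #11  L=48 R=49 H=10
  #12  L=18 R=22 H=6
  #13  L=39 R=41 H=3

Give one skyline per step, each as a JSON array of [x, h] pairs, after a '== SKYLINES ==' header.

== SKYLINES ==
[[42,12],[47,0]]
[[7,15],[9,0],[42,12],[47,0]]
[[1,7],[2,0],[7,15],[9,0],[42,12],[47,0]]
[[1,7],[2,0],[7,15],[9,0],[42,12],[48,0]]
[[1,7],[2,0],[7,15],[9,0],[42,12],[47,13],[49,0]]
[[1,7],[2,0],[7,15],[9,0],[30,12],[38,0],[42,12],[47,13],[49,0]]
[[1,7],[2,0],[7,15],[9,0],[30,12],[38,0],[42,12],[47,13],[49,0]]
[[1,7],[2,12],[7,15],[9,0],[30,12],[38,0],[42,12],[47,13],[49,0]]
[[1,7],[2,12],[7,15],[9,0],[30,12],[38,0],[42,12],[47,13],[48,15],[49,0]]
[[1,7],[2,12],[7,15],[9,0],[11,20],[16,0],[30,12],[38,0],[42,12],[47,13],[48,15],[49,0]]
[[1,7],[2,12],[7,15],[9,0],[11,20],[16,0],[30,12],[38,0],[42,12],[47,13],[48,15],[49,0]]
[[1,7],[2,12],[7,15],[9,0],[11,20],[16,0],[18,6],[22,0],[30,12],[38,0],[42,12],[47,13],[48,15],[49,0]]
[[1,7],[2,12],[7,15],[9,0],[11,20],[16,0],[18,6],[22,0],[30,12],[38,0],[39,3],[41,0],[42,12],[47,13],[48,15],[49,0]]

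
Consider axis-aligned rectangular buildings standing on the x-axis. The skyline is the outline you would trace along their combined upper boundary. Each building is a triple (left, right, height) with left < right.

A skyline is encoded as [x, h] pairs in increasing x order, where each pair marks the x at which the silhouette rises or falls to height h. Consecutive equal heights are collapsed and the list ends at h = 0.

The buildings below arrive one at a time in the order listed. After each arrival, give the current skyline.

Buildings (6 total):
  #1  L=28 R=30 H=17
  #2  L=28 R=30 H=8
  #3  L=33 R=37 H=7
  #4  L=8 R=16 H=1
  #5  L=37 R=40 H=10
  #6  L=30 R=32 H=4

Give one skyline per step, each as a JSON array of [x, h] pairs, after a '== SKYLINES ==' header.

== SKYLINES ==
[[28,17],[30,0]]
[[28,17],[30,0]]
[[28,17],[30,0],[33,7],[37,0]]
[[8,1],[16,0],[28,17],[30,0],[33,7],[37,0]]
[[8,1],[16,0],[28,17],[30,0],[33,7],[37,10],[40,0]]
[[8,1],[16,0],[28,17],[30,4],[32,0],[33,7],[37,10],[40,0]]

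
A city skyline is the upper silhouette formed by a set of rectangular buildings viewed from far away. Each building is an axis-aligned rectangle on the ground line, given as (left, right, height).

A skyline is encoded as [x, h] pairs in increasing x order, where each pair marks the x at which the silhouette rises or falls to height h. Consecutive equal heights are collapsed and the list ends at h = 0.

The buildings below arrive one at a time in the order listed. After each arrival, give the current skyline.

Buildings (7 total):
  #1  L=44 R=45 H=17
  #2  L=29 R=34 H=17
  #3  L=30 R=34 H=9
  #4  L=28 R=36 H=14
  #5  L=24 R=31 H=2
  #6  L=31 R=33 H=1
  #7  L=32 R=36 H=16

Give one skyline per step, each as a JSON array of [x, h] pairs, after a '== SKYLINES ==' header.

== SKYLINES ==
[[44,17],[45,0]]
[[29,17],[34,0],[44,17],[45,0]]
[[29,17],[34,0],[44,17],[45,0]]
[[28,14],[29,17],[34,14],[36,0],[44,17],[45,0]]
[[24,2],[28,14],[29,17],[34,14],[36,0],[44,17],[45,0]]
[[24,2],[28,14],[29,17],[34,14],[36,0],[44,17],[45,0]]
[[24,2],[28,14],[29,17],[34,16],[36,0],[44,17],[45,0]]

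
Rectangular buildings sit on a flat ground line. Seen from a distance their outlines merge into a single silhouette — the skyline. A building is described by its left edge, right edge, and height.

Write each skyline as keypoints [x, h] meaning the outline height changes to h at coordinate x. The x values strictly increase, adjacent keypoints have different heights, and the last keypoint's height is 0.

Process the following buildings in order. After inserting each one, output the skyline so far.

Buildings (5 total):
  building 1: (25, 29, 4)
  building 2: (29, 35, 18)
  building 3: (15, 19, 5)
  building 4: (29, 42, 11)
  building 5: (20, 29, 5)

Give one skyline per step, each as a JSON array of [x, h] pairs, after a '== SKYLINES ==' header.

== SKYLINES ==
[[25,4],[29,0]]
[[25,4],[29,18],[35,0]]
[[15,5],[19,0],[25,4],[29,18],[35,0]]
[[15,5],[19,0],[25,4],[29,18],[35,11],[42,0]]
[[15,5],[19,0],[20,5],[29,18],[35,11],[42,0]]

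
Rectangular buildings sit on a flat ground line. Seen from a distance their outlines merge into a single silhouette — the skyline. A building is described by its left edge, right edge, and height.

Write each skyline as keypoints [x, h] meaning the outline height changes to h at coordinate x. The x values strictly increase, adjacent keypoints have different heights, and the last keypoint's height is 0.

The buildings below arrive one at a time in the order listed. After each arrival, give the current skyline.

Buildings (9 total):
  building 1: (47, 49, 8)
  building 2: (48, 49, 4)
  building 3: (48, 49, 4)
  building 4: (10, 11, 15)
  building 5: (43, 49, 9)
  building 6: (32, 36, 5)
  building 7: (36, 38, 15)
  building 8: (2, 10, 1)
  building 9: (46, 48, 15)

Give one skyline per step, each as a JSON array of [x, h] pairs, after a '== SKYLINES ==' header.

== SKYLINES ==
[[47,8],[49,0]]
[[47,8],[49,0]]
[[47,8],[49,0]]
[[10,15],[11,0],[47,8],[49,0]]
[[10,15],[11,0],[43,9],[49,0]]
[[10,15],[11,0],[32,5],[36,0],[43,9],[49,0]]
[[10,15],[11,0],[32,5],[36,15],[38,0],[43,9],[49,0]]
[[2,1],[10,15],[11,0],[32,5],[36,15],[38,0],[43,9],[49,0]]
[[2,1],[10,15],[11,0],[32,5],[36,15],[38,0],[43,9],[46,15],[48,9],[49,0]]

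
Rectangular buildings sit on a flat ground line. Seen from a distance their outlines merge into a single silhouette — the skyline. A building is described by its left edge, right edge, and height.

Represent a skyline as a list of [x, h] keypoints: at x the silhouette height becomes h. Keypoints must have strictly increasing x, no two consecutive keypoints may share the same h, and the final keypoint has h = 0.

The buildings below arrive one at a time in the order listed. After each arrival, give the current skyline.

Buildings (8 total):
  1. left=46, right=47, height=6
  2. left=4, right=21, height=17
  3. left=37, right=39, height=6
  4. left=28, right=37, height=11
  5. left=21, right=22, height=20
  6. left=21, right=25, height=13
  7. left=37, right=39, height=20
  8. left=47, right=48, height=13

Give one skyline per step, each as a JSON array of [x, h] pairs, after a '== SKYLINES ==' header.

== SKYLINES ==
[[46,6],[47,0]]
[[4,17],[21,0],[46,6],[47,0]]
[[4,17],[21,0],[37,6],[39,0],[46,6],[47,0]]
[[4,17],[21,0],[28,11],[37,6],[39,0],[46,6],[47,0]]
[[4,17],[21,20],[22,0],[28,11],[37,6],[39,0],[46,6],[47,0]]
[[4,17],[21,20],[22,13],[25,0],[28,11],[37,6],[39,0],[46,6],[47,0]]
[[4,17],[21,20],[22,13],[25,0],[28,11],[37,20],[39,0],[46,6],[47,0]]
[[4,17],[21,20],[22,13],[25,0],[28,11],[37,20],[39,0],[46,6],[47,13],[48,0]]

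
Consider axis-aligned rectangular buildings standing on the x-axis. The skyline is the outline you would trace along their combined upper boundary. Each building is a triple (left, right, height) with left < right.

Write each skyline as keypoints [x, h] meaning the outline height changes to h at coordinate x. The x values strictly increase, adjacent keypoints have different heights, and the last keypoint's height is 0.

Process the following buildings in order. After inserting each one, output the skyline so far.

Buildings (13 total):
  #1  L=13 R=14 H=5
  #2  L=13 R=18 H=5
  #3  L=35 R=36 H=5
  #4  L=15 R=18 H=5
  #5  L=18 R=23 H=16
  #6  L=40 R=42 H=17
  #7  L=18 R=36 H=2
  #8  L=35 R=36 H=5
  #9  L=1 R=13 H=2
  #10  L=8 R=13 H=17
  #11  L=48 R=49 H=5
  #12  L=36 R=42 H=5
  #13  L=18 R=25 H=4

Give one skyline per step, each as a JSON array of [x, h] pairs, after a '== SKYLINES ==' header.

== SKYLINES ==
[[13,5],[14,0]]
[[13,5],[18,0]]
[[13,5],[18,0],[35,5],[36,0]]
[[13,5],[18,0],[35,5],[36,0]]
[[13,5],[18,16],[23,0],[35,5],[36,0]]
[[13,5],[18,16],[23,0],[35,5],[36,0],[40,17],[42,0]]
[[13,5],[18,16],[23,2],[35,5],[36,0],[40,17],[42,0]]
[[13,5],[18,16],[23,2],[35,5],[36,0],[40,17],[42,0]]
[[1,2],[13,5],[18,16],[23,2],[35,5],[36,0],[40,17],[42,0]]
[[1,2],[8,17],[13,5],[18,16],[23,2],[35,5],[36,0],[40,17],[42,0]]
[[1,2],[8,17],[13,5],[18,16],[23,2],[35,5],[36,0],[40,17],[42,0],[48,5],[49,0]]
[[1,2],[8,17],[13,5],[18,16],[23,2],[35,5],[40,17],[42,0],[48,5],[49,0]]
[[1,2],[8,17],[13,5],[18,16],[23,4],[25,2],[35,5],[40,17],[42,0],[48,5],[49,0]]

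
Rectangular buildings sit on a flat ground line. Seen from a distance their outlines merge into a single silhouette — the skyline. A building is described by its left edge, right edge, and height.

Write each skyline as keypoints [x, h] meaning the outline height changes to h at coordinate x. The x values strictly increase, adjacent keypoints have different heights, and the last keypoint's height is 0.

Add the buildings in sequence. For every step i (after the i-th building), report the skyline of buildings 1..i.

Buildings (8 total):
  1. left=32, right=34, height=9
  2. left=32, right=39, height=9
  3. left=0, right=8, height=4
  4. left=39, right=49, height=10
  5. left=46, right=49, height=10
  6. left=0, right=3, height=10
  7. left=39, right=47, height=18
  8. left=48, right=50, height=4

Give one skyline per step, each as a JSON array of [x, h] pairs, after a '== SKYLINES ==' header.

== SKYLINES ==
[[32,9],[34,0]]
[[32,9],[39,0]]
[[0,4],[8,0],[32,9],[39,0]]
[[0,4],[8,0],[32,9],[39,10],[49,0]]
[[0,4],[8,0],[32,9],[39,10],[49,0]]
[[0,10],[3,4],[8,0],[32,9],[39,10],[49,0]]
[[0,10],[3,4],[8,0],[32,9],[39,18],[47,10],[49,0]]
[[0,10],[3,4],[8,0],[32,9],[39,18],[47,10],[49,4],[50,0]]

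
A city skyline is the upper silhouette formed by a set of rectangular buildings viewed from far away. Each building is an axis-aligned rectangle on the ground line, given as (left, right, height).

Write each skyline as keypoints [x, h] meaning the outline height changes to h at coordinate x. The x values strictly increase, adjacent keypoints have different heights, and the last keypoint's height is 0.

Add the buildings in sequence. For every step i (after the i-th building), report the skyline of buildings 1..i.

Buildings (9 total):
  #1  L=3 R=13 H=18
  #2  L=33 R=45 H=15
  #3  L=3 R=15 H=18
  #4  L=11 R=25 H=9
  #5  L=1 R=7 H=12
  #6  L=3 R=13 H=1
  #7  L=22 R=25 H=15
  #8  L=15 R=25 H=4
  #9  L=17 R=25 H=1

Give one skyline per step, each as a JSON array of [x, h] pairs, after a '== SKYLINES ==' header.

== SKYLINES ==
[[3,18],[13,0]]
[[3,18],[13,0],[33,15],[45,0]]
[[3,18],[15,0],[33,15],[45,0]]
[[3,18],[15,9],[25,0],[33,15],[45,0]]
[[1,12],[3,18],[15,9],[25,0],[33,15],[45,0]]
[[1,12],[3,18],[15,9],[25,0],[33,15],[45,0]]
[[1,12],[3,18],[15,9],[22,15],[25,0],[33,15],[45,0]]
[[1,12],[3,18],[15,9],[22,15],[25,0],[33,15],[45,0]]
[[1,12],[3,18],[15,9],[22,15],[25,0],[33,15],[45,0]]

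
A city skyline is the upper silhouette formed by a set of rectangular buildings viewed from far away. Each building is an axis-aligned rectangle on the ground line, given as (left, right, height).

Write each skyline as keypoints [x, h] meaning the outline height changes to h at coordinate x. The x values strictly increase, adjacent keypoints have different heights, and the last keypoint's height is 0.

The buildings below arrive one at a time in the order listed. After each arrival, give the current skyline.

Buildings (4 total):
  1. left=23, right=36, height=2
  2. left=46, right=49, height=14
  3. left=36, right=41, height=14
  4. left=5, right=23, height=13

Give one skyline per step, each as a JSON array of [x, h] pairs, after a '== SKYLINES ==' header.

== SKYLINES ==
[[23,2],[36,0]]
[[23,2],[36,0],[46,14],[49,0]]
[[23,2],[36,14],[41,0],[46,14],[49,0]]
[[5,13],[23,2],[36,14],[41,0],[46,14],[49,0]]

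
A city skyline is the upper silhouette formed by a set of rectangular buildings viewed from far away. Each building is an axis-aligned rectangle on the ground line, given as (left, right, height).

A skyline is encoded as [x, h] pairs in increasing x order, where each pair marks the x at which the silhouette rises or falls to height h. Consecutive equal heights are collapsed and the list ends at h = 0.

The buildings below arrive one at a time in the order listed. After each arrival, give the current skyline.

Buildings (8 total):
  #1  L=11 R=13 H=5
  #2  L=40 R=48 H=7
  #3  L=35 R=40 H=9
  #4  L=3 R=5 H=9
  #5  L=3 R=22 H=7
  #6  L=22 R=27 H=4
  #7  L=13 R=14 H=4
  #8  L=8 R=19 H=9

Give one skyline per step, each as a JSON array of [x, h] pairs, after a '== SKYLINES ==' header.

== SKYLINES ==
[[11,5],[13,0]]
[[11,5],[13,0],[40,7],[48,0]]
[[11,5],[13,0],[35,9],[40,7],[48,0]]
[[3,9],[5,0],[11,5],[13,0],[35,9],[40,7],[48,0]]
[[3,9],[5,7],[22,0],[35,9],[40,7],[48,0]]
[[3,9],[5,7],[22,4],[27,0],[35,9],[40,7],[48,0]]
[[3,9],[5,7],[22,4],[27,0],[35,9],[40,7],[48,0]]
[[3,9],[5,7],[8,9],[19,7],[22,4],[27,0],[35,9],[40,7],[48,0]]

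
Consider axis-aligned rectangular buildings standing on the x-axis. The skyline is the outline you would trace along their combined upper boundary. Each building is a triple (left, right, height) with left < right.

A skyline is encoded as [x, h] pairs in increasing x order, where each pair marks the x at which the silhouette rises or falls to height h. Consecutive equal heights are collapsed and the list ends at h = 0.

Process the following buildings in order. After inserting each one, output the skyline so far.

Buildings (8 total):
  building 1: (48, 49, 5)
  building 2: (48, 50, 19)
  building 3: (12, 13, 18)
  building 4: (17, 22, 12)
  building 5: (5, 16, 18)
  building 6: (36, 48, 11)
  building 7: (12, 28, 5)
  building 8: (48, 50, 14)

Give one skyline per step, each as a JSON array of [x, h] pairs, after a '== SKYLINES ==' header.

== SKYLINES ==
[[48,5],[49,0]]
[[48,19],[50,0]]
[[12,18],[13,0],[48,19],[50,0]]
[[12,18],[13,0],[17,12],[22,0],[48,19],[50,0]]
[[5,18],[16,0],[17,12],[22,0],[48,19],[50,0]]
[[5,18],[16,0],[17,12],[22,0],[36,11],[48,19],[50,0]]
[[5,18],[16,5],[17,12],[22,5],[28,0],[36,11],[48,19],[50,0]]
[[5,18],[16,5],[17,12],[22,5],[28,0],[36,11],[48,19],[50,0]]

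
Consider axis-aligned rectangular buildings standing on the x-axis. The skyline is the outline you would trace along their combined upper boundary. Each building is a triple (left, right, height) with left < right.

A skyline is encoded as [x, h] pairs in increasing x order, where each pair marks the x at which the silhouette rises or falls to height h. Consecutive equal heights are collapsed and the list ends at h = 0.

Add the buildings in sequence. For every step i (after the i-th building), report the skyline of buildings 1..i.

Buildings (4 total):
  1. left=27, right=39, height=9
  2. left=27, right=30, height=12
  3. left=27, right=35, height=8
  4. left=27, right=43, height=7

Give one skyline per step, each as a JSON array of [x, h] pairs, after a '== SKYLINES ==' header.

== SKYLINES ==
[[27,9],[39,0]]
[[27,12],[30,9],[39,0]]
[[27,12],[30,9],[39,0]]
[[27,12],[30,9],[39,7],[43,0]]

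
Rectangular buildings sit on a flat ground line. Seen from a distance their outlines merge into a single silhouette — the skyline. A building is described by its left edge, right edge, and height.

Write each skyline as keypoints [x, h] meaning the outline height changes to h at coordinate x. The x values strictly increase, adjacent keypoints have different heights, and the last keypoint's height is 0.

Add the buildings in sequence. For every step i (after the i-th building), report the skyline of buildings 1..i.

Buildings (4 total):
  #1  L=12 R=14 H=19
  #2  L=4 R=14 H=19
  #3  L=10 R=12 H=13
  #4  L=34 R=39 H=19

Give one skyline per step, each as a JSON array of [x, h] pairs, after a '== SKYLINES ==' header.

== SKYLINES ==
[[12,19],[14,0]]
[[4,19],[14,0]]
[[4,19],[14,0]]
[[4,19],[14,0],[34,19],[39,0]]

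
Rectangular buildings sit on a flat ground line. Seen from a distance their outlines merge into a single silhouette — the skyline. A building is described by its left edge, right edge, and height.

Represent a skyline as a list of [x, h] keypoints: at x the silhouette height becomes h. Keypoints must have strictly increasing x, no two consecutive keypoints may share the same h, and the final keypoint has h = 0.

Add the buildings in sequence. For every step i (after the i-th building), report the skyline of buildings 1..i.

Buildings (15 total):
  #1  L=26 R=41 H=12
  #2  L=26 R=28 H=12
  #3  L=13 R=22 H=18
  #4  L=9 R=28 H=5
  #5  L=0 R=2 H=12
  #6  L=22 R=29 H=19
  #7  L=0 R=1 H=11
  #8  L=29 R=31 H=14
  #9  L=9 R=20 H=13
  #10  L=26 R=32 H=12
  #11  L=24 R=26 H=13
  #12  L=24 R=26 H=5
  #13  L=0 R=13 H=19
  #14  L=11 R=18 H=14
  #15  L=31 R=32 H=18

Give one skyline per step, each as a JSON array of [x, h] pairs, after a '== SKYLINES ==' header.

== SKYLINES ==
[[26,12],[41,0]]
[[26,12],[41,0]]
[[13,18],[22,0],[26,12],[41,0]]
[[9,5],[13,18],[22,5],[26,12],[41,0]]
[[0,12],[2,0],[9,5],[13,18],[22,5],[26,12],[41,0]]
[[0,12],[2,0],[9,5],[13,18],[22,19],[29,12],[41,0]]
[[0,12],[2,0],[9,5],[13,18],[22,19],[29,12],[41,0]]
[[0,12],[2,0],[9,5],[13,18],[22,19],[29,14],[31,12],[41,0]]
[[0,12],[2,0],[9,13],[13,18],[22,19],[29,14],[31,12],[41,0]]
[[0,12],[2,0],[9,13],[13,18],[22,19],[29,14],[31,12],[41,0]]
[[0,12],[2,0],[9,13],[13,18],[22,19],[29,14],[31,12],[41,0]]
[[0,12],[2,0],[9,13],[13,18],[22,19],[29,14],[31,12],[41,0]]
[[0,19],[13,18],[22,19],[29,14],[31,12],[41,0]]
[[0,19],[13,18],[22,19],[29,14],[31,12],[41,0]]
[[0,19],[13,18],[22,19],[29,14],[31,18],[32,12],[41,0]]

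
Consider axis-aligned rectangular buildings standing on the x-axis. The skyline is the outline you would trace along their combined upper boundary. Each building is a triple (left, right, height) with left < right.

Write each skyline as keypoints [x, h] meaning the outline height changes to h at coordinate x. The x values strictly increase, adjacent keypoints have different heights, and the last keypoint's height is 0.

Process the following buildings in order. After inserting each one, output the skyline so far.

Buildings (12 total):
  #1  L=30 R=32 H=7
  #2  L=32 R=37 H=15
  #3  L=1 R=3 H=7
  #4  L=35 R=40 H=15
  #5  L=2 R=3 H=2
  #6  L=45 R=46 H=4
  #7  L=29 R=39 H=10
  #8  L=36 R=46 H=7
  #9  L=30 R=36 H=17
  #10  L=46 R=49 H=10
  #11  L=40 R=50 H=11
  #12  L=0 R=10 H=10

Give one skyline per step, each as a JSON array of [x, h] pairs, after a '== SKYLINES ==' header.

== SKYLINES ==
[[30,7],[32,0]]
[[30,7],[32,15],[37,0]]
[[1,7],[3,0],[30,7],[32,15],[37,0]]
[[1,7],[3,0],[30,7],[32,15],[40,0]]
[[1,7],[3,0],[30,7],[32,15],[40,0]]
[[1,7],[3,0],[30,7],[32,15],[40,0],[45,4],[46,0]]
[[1,7],[3,0],[29,10],[32,15],[40,0],[45,4],[46,0]]
[[1,7],[3,0],[29,10],[32,15],[40,7],[46,0]]
[[1,7],[3,0],[29,10],[30,17],[36,15],[40,7],[46,0]]
[[1,7],[3,0],[29,10],[30,17],[36,15],[40,7],[46,10],[49,0]]
[[1,7],[3,0],[29,10],[30,17],[36,15],[40,11],[50,0]]
[[0,10],[10,0],[29,10],[30,17],[36,15],[40,11],[50,0]]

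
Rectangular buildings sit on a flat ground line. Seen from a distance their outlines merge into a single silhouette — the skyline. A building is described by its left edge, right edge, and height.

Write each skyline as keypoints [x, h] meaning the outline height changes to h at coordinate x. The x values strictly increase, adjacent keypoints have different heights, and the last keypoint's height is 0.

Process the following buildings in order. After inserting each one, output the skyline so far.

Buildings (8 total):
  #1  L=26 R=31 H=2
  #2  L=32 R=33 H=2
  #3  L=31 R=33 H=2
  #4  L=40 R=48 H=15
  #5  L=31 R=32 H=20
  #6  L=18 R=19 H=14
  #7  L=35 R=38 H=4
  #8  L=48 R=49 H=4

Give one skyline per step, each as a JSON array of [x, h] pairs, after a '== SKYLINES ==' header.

== SKYLINES ==
[[26,2],[31,0]]
[[26,2],[31,0],[32,2],[33,0]]
[[26,2],[33,0]]
[[26,2],[33,0],[40,15],[48,0]]
[[26,2],[31,20],[32,2],[33,0],[40,15],[48,0]]
[[18,14],[19,0],[26,2],[31,20],[32,2],[33,0],[40,15],[48,0]]
[[18,14],[19,0],[26,2],[31,20],[32,2],[33,0],[35,4],[38,0],[40,15],[48,0]]
[[18,14],[19,0],[26,2],[31,20],[32,2],[33,0],[35,4],[38,0],[40,15],[48,4],[49,0]]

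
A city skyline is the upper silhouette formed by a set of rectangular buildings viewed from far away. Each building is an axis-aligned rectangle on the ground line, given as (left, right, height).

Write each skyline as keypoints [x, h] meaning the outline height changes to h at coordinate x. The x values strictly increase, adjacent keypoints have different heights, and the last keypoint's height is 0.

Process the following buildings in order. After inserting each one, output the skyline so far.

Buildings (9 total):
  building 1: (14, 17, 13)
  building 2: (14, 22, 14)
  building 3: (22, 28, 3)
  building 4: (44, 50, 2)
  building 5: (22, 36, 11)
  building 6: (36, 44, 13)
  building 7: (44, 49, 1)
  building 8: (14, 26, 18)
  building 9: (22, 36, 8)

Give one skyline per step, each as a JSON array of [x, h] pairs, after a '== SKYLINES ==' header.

== SKYLINES ==
[[14,13],[17,0]]
[[14,14],[22,0]]
[[14,14],[22,3],[28,0]]
[[14,14],[22,3],[28,0],[44,2],[50,0]]
[[14,14],[22,11],[36,0],[44,2],[50,0]]
[[14,14],[22,11],[36,13],[44,2],[50,0]]
[[14,14],[22,11],[36,13],[44,2],[50,0]]
[[14,18],[26,11],[36,13],[44,2],[50,0]]
[[14,18],[26,11],[36,13],[44,2],[50,0]]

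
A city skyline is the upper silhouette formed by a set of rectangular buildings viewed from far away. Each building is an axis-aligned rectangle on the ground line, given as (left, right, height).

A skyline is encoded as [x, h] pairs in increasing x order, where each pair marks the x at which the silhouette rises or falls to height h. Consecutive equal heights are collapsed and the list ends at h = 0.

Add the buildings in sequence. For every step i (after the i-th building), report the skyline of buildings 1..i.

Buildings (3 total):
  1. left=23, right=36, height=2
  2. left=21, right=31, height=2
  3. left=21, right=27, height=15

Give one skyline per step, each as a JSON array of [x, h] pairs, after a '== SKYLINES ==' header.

== SKYLINES ==
[[23,2],[36,0]]
[[21,2],[36,0]]
[[21,15],[27,2],[36,0]]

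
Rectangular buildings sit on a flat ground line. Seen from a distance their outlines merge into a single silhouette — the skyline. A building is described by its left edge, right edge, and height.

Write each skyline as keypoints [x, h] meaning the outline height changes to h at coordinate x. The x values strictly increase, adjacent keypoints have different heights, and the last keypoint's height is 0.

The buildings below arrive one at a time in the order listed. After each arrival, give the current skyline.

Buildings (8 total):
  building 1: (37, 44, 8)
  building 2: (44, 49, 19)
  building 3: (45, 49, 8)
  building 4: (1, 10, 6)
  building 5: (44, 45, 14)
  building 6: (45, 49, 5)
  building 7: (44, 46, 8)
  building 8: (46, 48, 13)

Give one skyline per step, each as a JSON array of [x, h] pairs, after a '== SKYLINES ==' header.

== SKYLINES ==
[[37,8],[44,0]]
[[37,8],[44,19],[49,0]]
[[37,8],[44,19],[49,0]]
[[1,6],[10,0],[37,8],[44,19],[49,0]]
[[1,6],[10,0],[37,8],[44,19],[49,0]]
[[1,6],[10,0],[37,8],[44,19],[49,0]]
[[1,6],[10,0],[37,8],[44,19],[49,0]]
[[1,6],[10,0],[37,8],[44,19],[49,0]]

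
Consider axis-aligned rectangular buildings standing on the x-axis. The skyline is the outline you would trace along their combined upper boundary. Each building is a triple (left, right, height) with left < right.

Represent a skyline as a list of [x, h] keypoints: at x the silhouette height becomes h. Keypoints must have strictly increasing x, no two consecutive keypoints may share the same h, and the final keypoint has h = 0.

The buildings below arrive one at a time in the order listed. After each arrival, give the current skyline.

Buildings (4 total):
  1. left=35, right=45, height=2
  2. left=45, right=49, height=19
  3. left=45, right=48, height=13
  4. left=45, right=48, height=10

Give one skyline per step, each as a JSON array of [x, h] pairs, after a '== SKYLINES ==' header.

== SKYLINES ==
[[35,2],[45,0]]
[[35,2],[45,19],[49,0]]
[[35,2],[45,19],[49,0]]
[[35,2],[45,19],[49,0]]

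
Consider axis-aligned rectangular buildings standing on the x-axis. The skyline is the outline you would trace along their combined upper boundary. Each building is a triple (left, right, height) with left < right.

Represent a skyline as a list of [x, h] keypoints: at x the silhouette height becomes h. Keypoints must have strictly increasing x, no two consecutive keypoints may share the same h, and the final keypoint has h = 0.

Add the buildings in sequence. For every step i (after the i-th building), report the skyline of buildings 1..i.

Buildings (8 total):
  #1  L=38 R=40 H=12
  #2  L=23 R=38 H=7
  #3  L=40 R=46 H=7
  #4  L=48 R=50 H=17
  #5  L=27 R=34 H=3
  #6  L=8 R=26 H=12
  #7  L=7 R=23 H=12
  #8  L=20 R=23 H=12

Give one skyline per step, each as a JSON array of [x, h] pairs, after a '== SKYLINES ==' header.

== SKYLINES ==
[[38,12],[40,0]]
[[23,7],[38,12],[40,0]]
[[23,7],[38,12],[40,7],[46,0]]
[[23,7],[38,12],[40,7],[46,0],[48,17],[50,0]]
[[23,7],[38,12],[40,7],[46,0],[48,17],[50,0]]
[[8,12],[26,7],[38,12],[40,7],[46,0],[48,17],[50,0]]
[[7,12],[26,7],[38,12],[40,7],[46,0],[48,17],[50,0]]
[[7,12],[26,7],[38,12],[40,7],[46,0],[48,17],[50,0]]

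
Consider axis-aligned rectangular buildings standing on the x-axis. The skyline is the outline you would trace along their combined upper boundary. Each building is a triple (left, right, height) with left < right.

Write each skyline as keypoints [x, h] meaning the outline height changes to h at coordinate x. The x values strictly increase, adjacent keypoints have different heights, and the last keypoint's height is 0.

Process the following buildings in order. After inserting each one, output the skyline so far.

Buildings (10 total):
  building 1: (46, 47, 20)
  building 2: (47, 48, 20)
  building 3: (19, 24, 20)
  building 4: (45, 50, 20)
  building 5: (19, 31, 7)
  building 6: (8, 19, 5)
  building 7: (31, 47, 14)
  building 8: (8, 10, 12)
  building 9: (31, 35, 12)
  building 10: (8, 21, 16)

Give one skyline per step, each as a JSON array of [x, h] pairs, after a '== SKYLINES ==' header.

== SKYLINES ==
[[46,20],[47,0]]
[[46,20],[48,0]]
[[19,20],[24,0],[46,20],[48,0]]
[[19,20],[24,0],[45,20],[50,0]]
[[19,20],[24,7],[31,0],[45,20],[50,0]]
[[8,5],[19,20],[24,7],[31,0],[45,20],[50,0]]
[[8,5],[19,20],[24,7],[31,14],[45,20],[50,0]]
[[8,12],[10,5],[19,20],[24,7],[31,14],[45,20],[50,0]]
[[8,12],[10,5],[19,20],[24,7],[31,14],[45,20],[50,0]]
[[8,16],[19,20],[24,7],[31,14],[45,20],[50,0]]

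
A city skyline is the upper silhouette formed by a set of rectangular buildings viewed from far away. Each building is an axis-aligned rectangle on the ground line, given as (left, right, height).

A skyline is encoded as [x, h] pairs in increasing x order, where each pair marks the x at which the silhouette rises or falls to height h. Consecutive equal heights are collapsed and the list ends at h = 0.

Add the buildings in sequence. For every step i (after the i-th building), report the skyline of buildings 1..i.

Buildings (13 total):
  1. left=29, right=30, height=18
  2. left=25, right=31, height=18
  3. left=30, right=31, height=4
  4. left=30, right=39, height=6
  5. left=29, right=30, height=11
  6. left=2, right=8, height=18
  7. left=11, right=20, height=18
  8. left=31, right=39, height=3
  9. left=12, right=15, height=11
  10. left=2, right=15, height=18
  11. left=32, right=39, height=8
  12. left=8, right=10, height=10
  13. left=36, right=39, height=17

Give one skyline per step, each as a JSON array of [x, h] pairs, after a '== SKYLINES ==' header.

== SKYLINES ==
[[29,18],[30,0]]
[[25,18],[31,0]]
[[25,18],[31,0]]
[[25,18],[31,6],[39,0]]
[[25,18],[31,6],[39,0]]
[[2,18],[8,0],[25,18],[31,6],[39,0]]
[[2,18],[8,0],[11,18],[20,0],[25,18],[31,6],[39,0]]
[[2,18],[8,0],[11,18],[20,0],[25,18],[31,6],[39,0]]
[[2,18],[8,0],[11,18],[20,0],[25,18],[31,6],[39,0]]
[[2,18],[20,0],[25,18],[31,6],[39,0]]
[[2,18],[20,0],[25,18],[31,6],[32,8],[39,0]]
[[2,18],[20,0],[25,18],[31,6],[32,8],[39,0]]
[[2,18],[20,0],[25,18],[31,6],[32,8],[36,17],[39,0]]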